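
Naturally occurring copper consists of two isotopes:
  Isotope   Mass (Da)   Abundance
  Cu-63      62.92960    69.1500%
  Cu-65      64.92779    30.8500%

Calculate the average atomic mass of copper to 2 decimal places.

63.55 Da

The abundance-weighted mean is 0.691500 × 62.92960 + 0.308500 × 64.92779
= 43.515818 + 20.030223 = 63.546041 Da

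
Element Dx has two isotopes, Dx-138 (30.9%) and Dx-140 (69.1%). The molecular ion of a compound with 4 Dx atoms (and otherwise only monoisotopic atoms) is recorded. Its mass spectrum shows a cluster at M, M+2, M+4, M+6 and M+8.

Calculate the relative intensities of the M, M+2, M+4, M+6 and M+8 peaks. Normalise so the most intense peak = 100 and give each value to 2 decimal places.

2.24 : 20.00 : 67.08 : 100.00 : 55.91

Each Dx atom is independently Dx-138 (p = 0.309) or Dx-140 (q = 0.691); the cluster is the binomial expansion (p + q)^4.
P(M) = 0.309^4 = 0.009117
P(M+2) = 4 × 0.309^3 × 0.691^1 = 0.081548
P(M+4) = 6 × 0.309^2 × 0.691^2 = 0.273542
P(M+6) = 4 × 0.309^1 × 0.691^3 = 0.407805
P(M+8) = 0.691^4 = 0.227988
The M+6 peak is largest (0.407805); scaling to 100 gives 2.24 : 20.00 : 67.08 : 100.00 : 55.91.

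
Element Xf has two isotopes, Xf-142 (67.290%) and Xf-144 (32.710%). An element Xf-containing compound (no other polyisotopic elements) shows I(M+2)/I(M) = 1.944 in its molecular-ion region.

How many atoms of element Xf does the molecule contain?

The M+2/M ratio from n Xf atoms is n · q/p = n · 0.32710/0.67290.
n = 1.944 × 0.67290/0.32710 = 4.00 ≈ 4

4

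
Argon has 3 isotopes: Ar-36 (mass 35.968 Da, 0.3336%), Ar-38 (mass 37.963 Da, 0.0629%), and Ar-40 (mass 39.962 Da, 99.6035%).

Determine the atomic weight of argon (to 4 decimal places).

Average mass = Σ (abundance × isotope mass) = 0.003336 × 35.968 + 0.000629 × 37.963 + 0.996035 × 39.962
= 0.11999 + 0.02388 + 39.80355 = 39.94742 Da

39.9474 Da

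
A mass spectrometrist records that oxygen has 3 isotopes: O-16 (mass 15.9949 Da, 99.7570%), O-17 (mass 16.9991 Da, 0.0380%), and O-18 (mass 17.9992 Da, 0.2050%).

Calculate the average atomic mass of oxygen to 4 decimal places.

Ar = Σ fᵢ·mᵢ = 0.997570 × 15.9949 + 0.000380 × 16.9991 + 0.002050 × 17.9992
= 15.95603 + 0.00646 + 0.03690 = 15.99939 Da

15.9994 Da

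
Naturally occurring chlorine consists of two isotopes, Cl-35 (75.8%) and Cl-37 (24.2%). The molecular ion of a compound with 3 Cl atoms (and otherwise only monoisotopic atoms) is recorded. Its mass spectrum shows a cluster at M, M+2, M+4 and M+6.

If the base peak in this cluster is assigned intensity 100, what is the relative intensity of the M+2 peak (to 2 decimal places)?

95.78

Term probabilities: M 0.4355, M+2 0.4171, M+4 0.1332, M+6 0.0142. Base peak = M.
P(M) = C(3,0) × 0.758^3 × 0.242^0 = 1 × 0.43551951 × 1.0000 = 0.435520 (base)
P(M+2) = C(3,1) × 0.758^2 × 0.242^1 = 3 × 0.574564 × 0.2420 = 0.417133
Relative intensity = 0.417133 / 0.435520 × 100 = 95.78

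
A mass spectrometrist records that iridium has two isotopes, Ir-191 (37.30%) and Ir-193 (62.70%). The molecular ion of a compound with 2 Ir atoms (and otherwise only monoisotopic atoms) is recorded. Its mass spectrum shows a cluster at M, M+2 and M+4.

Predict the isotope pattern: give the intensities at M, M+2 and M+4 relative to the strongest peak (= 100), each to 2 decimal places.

Each Ir atom is independently Ir-191 (p = 0.3730) or Ir-193 (q = 0.6270); the cluster is the binomial expansion (p + q)^2.
P(M) = 0.3730^2 = 0.139129
P(M+2) = 2 × 0.3730^1 × 0.6270^1 = 0.467742
P(M+4) = 0.6270^2 = 0.393129
The M+2 peak is largest (0.467742); scaling to 100 gives 29.74 : 100.00 : 84.05.

29.74 : 100.00 : 84.05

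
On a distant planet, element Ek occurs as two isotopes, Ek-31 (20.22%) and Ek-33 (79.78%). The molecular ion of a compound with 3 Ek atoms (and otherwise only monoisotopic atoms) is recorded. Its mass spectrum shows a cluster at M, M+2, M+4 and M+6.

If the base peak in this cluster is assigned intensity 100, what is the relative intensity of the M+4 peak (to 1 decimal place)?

76.0

Binomial terms of (0.2022 + 0.7978)^3: M 0.0083, M+2 0.0979, M+4 0.3861, M+6 0.5078 → M+6 is the base peak.
P(M+6) = C(3,3) × 0.2022^0 × 0.7978^3 = 1 × 1.0000 × 0.50778761 = 0.507788 (base)
P(M+4) = C(3,2) × 0.2022^1 × 0.7978^2 = 3 × 0.2022 × 0.63648484 = 0.386092
Relative intensity = 0.386092 / 0.507788 × 100 = 76.0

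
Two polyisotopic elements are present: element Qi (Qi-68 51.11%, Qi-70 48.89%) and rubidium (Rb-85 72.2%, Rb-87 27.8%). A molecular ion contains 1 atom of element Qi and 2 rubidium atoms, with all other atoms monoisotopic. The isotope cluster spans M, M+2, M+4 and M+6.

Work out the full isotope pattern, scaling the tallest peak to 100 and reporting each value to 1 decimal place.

Element Qi pattern (n=1): 0.5111 : 0.4889
Rubidium pattern (n=2): 0.521284 : 0.401432 : 0.077284
Convolve the two distributions (both contribute in 2-u steps):
  M: 0.5111×0.521284 = 0.266428
  M+2: 0.5111×0.401432 + 0.4889×0.521284 = 0.460028
  M+4: 0.5111×0.077284 + 0.4889×0.401432 = 0.235760
  M+6: 0.4889×0.077284 = 0.037784
Scale to base peak (0.460028) = 100: 57.9 : 100.0 : 51.2 : 8.2

57.9 : 100.0 : 51.2 : 8.2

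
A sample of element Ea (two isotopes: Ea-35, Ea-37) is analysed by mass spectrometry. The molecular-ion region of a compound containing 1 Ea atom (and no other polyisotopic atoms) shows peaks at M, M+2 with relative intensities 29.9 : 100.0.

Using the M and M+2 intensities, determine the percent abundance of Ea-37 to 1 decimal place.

77.0%

Write p for the Ea-35 fraction. I(M+2)/I(M) = [C(1,1)·p^0·(1−p)] / p^1 = 1·(1−p)/p = 100.0/29.9 = 3.3445
(1−p)/p = 3.3445/1 = 3.3445  ⇒  p = 1/(1 + 3.3445) = 0.2302
Ea-35: 23.0%, Ea-37: 77.0%.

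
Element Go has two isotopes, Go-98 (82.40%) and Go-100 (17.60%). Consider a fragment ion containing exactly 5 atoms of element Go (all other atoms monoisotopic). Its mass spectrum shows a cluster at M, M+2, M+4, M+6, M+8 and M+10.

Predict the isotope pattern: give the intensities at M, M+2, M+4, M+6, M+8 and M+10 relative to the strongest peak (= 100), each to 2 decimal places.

93.64 : 100.00 : 42.72 : 9.12 : 0.97 : 0.04

The 5 Go atoms are independent, so intensities follow the terms of (0.8240 + 0.1760)^5.
P(M) = 0.8240^5 = 0.379871
P(M+2) = 5 × 0.8240^4 × 0.1760^1 = 0.405687
P(M+4) = 10 × 0.8240^3 × 0.1760^2 = 0.173303
P(M+6) = 10 × 0.8240^2 × 0.1760^3 = 0.037016
P(M+8) = 5 × 0.8240^1 × 0.1760^4 = 0.003953
P(M+10) = 0.1760^5 = 0.000169
The M+2 peak is largest (0.405687); scaling to 100 gives 93.64 : 100.00 : 42.72 : 9.12 : 0.97 : 0.04.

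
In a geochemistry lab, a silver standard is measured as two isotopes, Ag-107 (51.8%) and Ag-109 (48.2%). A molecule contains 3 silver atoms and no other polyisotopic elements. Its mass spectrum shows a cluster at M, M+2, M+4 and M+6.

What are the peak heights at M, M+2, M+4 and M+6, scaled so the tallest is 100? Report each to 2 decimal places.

35.82 : 100.00 : 93.05 : 28.86

Each Ag atom is independently Ag-107 (p = 0.518) or Ag-109 (q = 0.482); the cluster is the binomial expansion (p + q)^3.
P(M) = 0.518^3 = 0.138992
P(M+2) = 3 × 0.518^2 × 0.482^1 = 0.387997
P(M+4) = 3 × 0.518^1 × 0.482^2 = 0.361031
P(M+6) = 0.482^3 = 0.111980
The M+2 peak is largest (0.387997); scaling to 100 gives 35.82 : 100.00 : 93.05 : 28.86.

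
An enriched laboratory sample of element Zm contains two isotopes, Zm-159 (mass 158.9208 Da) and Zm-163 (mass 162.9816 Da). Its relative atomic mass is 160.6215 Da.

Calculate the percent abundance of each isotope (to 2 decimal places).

Writing the weighted mean with unknown fraction x of Zm-159:
158.9208·x + 162.9816·(1 − x) = 160.6215
(158.9208 − 162.9816)·x = 160.6215 − 162.9816
x = -2.3601 / -4.0608 = 0.58119 → 58.12% Zm-159, 41.88% Zm-163.

Zm-159: 58.12%, Zm-163: 41.88%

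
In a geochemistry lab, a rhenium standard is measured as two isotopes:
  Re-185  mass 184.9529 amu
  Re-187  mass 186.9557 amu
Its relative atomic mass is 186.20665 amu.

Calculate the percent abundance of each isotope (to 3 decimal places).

Re-185: 37.400%, Re-187: 62.600%

Let x be the fractional abundance of Re-185; then Re-187 has abundance 1 − x.
184.9529·x + 186.9557·(1 − x) = 186.20665
(184.9529 − 186.9557)·x = 186.20665 − 186.9557
x = -0.74905 / -2.0028 = 0.37400 → 37.400% Re-185, 62.600% Re-187.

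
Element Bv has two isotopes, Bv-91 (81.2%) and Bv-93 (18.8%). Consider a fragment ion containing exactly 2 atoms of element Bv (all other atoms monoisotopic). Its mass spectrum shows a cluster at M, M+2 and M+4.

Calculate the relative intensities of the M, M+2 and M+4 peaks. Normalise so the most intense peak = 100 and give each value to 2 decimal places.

100.00 : 46.31 : 5.36

Expanding (0.812 + 0.188)^2:
P(M) = 0.812^2 = 0.659344
P(M+2) = 2 × 0.812^1 × 0.188^1 = 0.305312
P(M+4) = 0.188^2 = 0.035344
The M peak is largest (0.659344); scaling to 100 gives 100.00 : 46.31 : 5.36.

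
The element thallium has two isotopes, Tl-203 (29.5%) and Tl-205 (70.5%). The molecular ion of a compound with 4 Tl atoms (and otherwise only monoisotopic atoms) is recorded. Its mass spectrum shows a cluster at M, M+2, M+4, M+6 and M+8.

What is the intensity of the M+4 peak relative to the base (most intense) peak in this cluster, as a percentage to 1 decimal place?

62.8%

(0.295 + 0.705)^4 gives M 0.0076, M+2 0.0724, M+4 0.2595, M+6 0.4135, M+8 0.2470; the largest is M+6.
P(M+6) = C(4,3) × 0.295^1 × 0.705^3 = 4 × 0.2950 × 0.35040263 = 0.413475 (base)
P(M+4) = C(4,2) × 0.295^2 × 0.705^2 = 6 × 0.087025 × 0.497025 = 0.259522
Relative intensity = 0.259522 / 0.413475 × 100 = 62.8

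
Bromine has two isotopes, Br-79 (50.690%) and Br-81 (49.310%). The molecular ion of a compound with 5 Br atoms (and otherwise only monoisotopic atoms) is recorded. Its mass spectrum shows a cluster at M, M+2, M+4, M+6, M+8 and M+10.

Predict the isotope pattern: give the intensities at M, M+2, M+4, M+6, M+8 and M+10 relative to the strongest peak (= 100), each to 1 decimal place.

10.6 : 51.4 : 100.0 : 97.3 : 47.3 : 9.2

Expanding (0.50690 + 0.49310)^5:
P(M) = 0.50690^5 = 0.033467
P(M+2) = 5 × 0.50690^4 × 0.49310^1 = 0.162777
P(M+4) = 10 × 0.50690^3 × 0.49310^2 = 0.316692
P(M+6) = 10 × 0.50690^2 × 0.49310^3 = 0.308070
P(M+8) = 5 × 0.50690^1 × 0.49310^4 = 0.149842
P(M+10) = 0.49310^5 = 0.029152
The M+4 peak is largest (0.316692); scaling to 100 gives 10.6 : 51.4 : 100.0 : 97.3 : 47.3 : 9.2.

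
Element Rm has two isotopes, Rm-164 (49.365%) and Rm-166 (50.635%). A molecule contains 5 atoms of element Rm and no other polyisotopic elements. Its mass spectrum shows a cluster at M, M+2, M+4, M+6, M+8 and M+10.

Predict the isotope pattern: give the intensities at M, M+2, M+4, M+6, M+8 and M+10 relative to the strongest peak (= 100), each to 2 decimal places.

The 5 Rm atoms are independent, so intensities follow the terms of (0.49365 + 0.50635)^5.
P(M) = 0.49365^5 = 0.029315
P(M+2) = 5 × 0.49365^4 × 0.50635^1 = 0.150348
P(M+4) = 10 × 0.49365^3 × 0.50635^2 = 0.308432
P(M+6) = 10 × 0.49365^2 × 0.50635^3 = 0.316367
P(M+8) = 5 × 0.49365^1 × 0.50635^4 = 0.162253
P(M+10) = 0.50635^5 = 0.033285
The M+6 peak is largest (0.316367); scaling to 100 gives 9.27 : 47.52 : 97.49 : 100.00 : 51.29 : 10.52.

9.27 : 47.52 : 97.49 : 100.00 : 51.29 : 10.52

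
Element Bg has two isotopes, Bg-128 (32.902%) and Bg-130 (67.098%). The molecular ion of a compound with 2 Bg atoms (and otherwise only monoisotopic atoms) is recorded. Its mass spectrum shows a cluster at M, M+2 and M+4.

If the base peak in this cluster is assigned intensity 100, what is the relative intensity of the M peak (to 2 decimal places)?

24.05

Term probabilities: M 0.1083, M+2 0.4415, M+4 0.4502. Base peak = M+4.
P(M+4) = C(2,2) × 0.32902^0 × 0.67098^2 = 1 × 1.0000 × 0.45021416 = 0.450214 (base)
P(M) = C(2,0) × 0.32902^2 × 0.67098^0 = 1 × 0.10825416 × 1.0000 = 0.108254
Relative intensity = 0.108254 / 0.450214 × 100 = 24.05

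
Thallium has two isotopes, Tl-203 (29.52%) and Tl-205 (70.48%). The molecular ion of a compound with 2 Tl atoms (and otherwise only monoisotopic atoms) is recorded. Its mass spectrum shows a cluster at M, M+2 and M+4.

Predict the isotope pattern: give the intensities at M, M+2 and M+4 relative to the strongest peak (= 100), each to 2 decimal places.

Expanding (0.2952 + 0.7048)^2:
P(M) = 0.2952^2 = 0.087143
P(M+2) = 2 × 0.2952^1 × 0.7048^1 = 0.416114
P(M+4) = 0.7048^2 = 0.496743
The M+4 peak is largest (0.496743); scaling to 100 gives 17.54 : 83.77 : 100.00.

17.54 : 83.77 : 100.00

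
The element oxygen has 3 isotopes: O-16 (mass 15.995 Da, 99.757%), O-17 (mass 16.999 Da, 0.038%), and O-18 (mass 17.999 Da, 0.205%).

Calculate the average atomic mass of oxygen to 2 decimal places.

16.00 Da

Weight each isotope mass by its fractional abundance: 0.99757 × 15.995 + 0.00038 × 16.999 + 0.00205 × 17.999
= 15.9561 + 0.0065 + 0.0369 = 15.9995 Da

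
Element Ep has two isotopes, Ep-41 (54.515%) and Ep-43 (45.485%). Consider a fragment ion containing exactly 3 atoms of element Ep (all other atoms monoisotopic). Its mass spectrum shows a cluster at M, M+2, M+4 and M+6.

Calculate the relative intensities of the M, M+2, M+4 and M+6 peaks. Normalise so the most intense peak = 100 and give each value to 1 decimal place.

40.0 : 100.0 : 83.4 : 23.2

Each Ep atom is independently Ep-41 (p = 0.54515) or Ep-43 (q = 0.45485); the cluster is the binomial expansion (p + q)^3.
P(M) = 0.54515^3 = 0.162012
P(M+2) = 3 × 0.54515^2 × 0.45485^1 = 0.405529
P(M+4) = 3 × 0.54515^1 × 0.45485^2 = 0.338356
P(M+6) = 0.45485^3 = 0.094103
The M+2 peak is largest (0.405529); scaling to 100 gives 40.0 : 100.0 : 83.4 : 23.2.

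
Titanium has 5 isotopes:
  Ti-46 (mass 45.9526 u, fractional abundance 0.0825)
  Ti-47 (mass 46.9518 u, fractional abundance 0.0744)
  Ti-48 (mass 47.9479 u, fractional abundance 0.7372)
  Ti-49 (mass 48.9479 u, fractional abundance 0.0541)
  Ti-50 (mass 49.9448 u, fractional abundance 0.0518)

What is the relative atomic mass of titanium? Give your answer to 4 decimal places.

Average mass = Σ (abundance × isotope mass) = 0.0825 × 45.9526 + 0.0744 × 46.9518 + 0.7372 × 47.9479 + 0.0541 × 48.9479 + 0.0518 × 49.9448
= 3.79109 + 3.49321 + 35.34719 + 2.64808 + 2.58714 = 47.86671 u

47.8667 u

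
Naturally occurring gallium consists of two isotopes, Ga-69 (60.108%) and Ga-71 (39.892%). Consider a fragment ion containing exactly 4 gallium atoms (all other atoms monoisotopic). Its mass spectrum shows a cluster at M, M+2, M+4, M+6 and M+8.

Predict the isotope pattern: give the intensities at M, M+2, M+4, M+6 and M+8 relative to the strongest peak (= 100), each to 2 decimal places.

Expanding (0.60108 + 0.39892)^4:
P(M) = 0.60108^4 = 0.130536
P(M+2) = 4 × 0.60108^3 × 0.39892^1 = 0.346531
P(M+4) = 6 × 0.60108^2 × 0.39892^2 = 0.344975
P(M+6) = 4 × 0.60108^1 × 0.39892^3 = 0.152633
P(M+8) = 0.39892^4 = 0.025325
The M+2 peak is largest (0.346531); scaling to 100 gives 37.67 : 100.00 : 99.55 : 44.05 : 7.31.

37.67 : 100.00 : 99.55 : 44.05 : 7.31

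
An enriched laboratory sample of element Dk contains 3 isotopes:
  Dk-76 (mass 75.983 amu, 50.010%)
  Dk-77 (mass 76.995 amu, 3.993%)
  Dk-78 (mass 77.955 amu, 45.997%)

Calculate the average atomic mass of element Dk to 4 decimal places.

76.9305 amu

Ar = Σ fᵢ·mᵢ = 0.50010 × 75.983 + 0.03993 × 76.995 + 0.45997 × 77.955
= 37.99910 + 3.07441 + 35.85696 = 76.93047 amu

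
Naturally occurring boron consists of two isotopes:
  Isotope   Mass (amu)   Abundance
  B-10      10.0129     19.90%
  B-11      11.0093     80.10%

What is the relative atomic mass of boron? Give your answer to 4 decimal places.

10.8110 amu

Ar = Σ fᵢ·mᵢ = 0.1990 × 10.0129 + 0.8010 × 11.0093
= 1.99257 + 8.81845 = 10.81102 amu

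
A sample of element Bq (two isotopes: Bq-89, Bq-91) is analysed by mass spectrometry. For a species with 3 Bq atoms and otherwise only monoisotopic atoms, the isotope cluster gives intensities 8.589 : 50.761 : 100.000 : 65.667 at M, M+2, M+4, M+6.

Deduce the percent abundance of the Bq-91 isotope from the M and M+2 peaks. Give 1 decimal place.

66.3%

Let p = fractional abundance of Bq-89. I(M+2)/I(M) = [C(3,1)·p^2·(1−p)] / p^3 = 3·(1−p)/p = 50.761/8.589 = 5.9100
(1−p)/p = 5.9100/3 = 1.9700  ⇒  p = 1/(1 + 1.9700) = 0.3367
Bq-89: 33.7%, Bq-91: 66.3%.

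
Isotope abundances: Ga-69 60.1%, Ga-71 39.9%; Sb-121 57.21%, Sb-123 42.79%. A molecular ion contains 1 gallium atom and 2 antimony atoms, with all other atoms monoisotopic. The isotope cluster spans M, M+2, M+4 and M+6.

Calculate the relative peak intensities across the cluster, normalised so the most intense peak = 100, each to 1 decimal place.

Gallium pattern (n=1): 0.6010 : 0.3990
Antimony pattern (n=2): 0.32729841 : 0.48960318 : 0.18309841
Convolve the two distributions (both contribute in 2-u steps):
  M: 0.6010×0.32729841 = 0.196706
  M+2: 0.6010×0.48960318 + 0.3990×0.32729841 = 0.424844
  M+4: 0.6010×0.18309841 + 0.3990×0.48960318 = 0.305394
  M+6: 0.3990×0.18309841 = 0.073056
Scale to base peak (0.424844) = 100: 46.3 : 100.0 : 71.9 : 17.2

46.3 : 100.0 : 71.9 : 17.2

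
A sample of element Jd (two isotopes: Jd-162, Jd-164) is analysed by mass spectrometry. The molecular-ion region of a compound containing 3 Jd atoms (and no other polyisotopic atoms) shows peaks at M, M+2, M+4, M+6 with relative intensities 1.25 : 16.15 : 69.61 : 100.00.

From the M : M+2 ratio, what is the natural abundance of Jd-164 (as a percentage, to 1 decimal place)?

81.2%

Write p for the Jd-162 fraction. I(M+2)/I(M) = [C(3,1)·p^2·(1−p)] / p^3 = 3·(1−p)/p = 16.15/1.25 = 12.9200
(1−p)/p = 12.9200/3 = 4.3067  ⇒  p = 1/(1 + 4.3067) = 0.1884
Jd-162: 18.8%, Jd-164: 81.2%.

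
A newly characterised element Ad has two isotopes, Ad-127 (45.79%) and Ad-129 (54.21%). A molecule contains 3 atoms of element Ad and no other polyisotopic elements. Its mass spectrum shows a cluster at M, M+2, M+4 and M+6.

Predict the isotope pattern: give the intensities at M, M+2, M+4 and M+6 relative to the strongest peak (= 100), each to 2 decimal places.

23.78 : 84.47 : 100.00 : 39.46

Each Ad atom is independently Ad-127 (p = 0.4579) or Ad-129 (q = 0.5421); the cluster is the binomial expansion (p + q)^3.
P(M) = 0.4579^3 = 0.096009
P(M+2) = 3 × 0.4579^2 × 0.5421^1 = 0.340990
P(M+4) = 3 × 0.4579^1 × 0.5421^2 = 0.403693
P(M+6) = 0.5421^3 = 0.159308
The M+4 peak is largest (0.403693); scaling to 100 gives 23.78 : 84.47 : 100.00 : 39.46.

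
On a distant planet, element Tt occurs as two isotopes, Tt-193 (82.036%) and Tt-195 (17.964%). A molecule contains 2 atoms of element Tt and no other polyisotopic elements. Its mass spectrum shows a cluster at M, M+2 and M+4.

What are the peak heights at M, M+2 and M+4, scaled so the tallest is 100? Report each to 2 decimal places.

The 2 Tt atoms are independent, so intensities follow the terms of (0.82036 + 0.17964)^2.
P(M) = 0.82036^2 = 0.672991
P(M+2) = 2 × 0.82036^1 × 0.17964^1 = 0.294739
P(M+4) = 0.17964^2 = 0.032271
The M peak is largest (0.672991); scaling to 100 gives 100.00 : 43.80 : 4.80.

100.00 : 43.80 : 4.80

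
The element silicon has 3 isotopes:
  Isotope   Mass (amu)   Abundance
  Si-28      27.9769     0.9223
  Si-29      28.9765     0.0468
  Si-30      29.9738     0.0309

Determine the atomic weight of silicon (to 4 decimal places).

28.0854 amu

Weight each isotope mass by its fractional abundance: 0.9223 × 27.9769 + 0.0468 × 28.9765 + 0.0309 × 29.9738
= 25.80309 + 1.35610 + 0.92619 = 28.08538 amu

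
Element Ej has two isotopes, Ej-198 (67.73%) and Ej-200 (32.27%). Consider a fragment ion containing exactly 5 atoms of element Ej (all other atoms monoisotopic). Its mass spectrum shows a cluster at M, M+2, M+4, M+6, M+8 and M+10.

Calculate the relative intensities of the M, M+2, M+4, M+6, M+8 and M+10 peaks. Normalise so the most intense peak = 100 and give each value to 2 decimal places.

41.98 : 100.00 : 95.29 : 45.40 : 10.82 : 1.03

Each Ej atom is independently Ej-198 (p = 0.6773) or Ej-200 (q = 0.3227); the cluster is the binomial expansion (p + q)^5.
P(M) = 0.6773^5 = 0.142530
P(M+2) = 5 × 0.6773^4 × 0.3227^1 = 0.339542
P(M+4) = 10 × 0.6773^3 × 0.3227^2 = 0.323550
P(M+6) = 10 × 0.6773^2 × 0.3227^3 = 0.154156
P(M+8) = 5 × 0.6773^1 × 0.3227^4 = 0.036724
P(M+10) = 0.3227^5 = 0.003499
The M+2 peak is largest (0.339542); scaling to 100 gives 41.98 : 100.00 : 95.29 : 45.40 : 10.82 : 1.03.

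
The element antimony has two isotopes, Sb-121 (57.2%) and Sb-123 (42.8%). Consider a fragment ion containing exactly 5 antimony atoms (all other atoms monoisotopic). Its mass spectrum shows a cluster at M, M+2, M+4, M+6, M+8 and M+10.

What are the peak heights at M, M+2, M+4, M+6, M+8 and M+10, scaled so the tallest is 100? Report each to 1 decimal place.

17.9 : 66.8 : 100.0 : 74.8 : 28.0 : 4.2

Each Sb atom is independently Sb-121 (p = 0.572) or Sb-123 (q = 0.428); the cluster is the binomial expansion (p + q)^5.
P(M) = 0.572^5 = 0.061232
P(M+2) = 5 × 0.572^4 × 0.428^1 = 0.229086
P(M+4) = 10 × 0.572^3 × 0.428^2 = 0.342827
P(M+6) = 10 × 0.572^2 × 0.428^3 = 0.256521
P(M+8) = 5 × 0.572^1 × 0.428^4 = 0.095971
P(M+10) = 0.428^5 = 0.014362
The M+4 peak is largest (0.342827); scaling to 100 gives 17.9 : 66.8 : 100.0 : 74.8 : 28.0 : 4.2.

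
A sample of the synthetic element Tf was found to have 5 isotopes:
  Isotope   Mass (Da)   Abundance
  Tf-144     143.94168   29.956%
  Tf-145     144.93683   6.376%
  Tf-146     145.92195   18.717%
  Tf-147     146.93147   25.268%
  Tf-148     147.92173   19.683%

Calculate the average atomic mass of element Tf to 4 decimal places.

145.9146 Da

Ar = Σ fᵢ·mᵢ = 0.29956 × 143.94168 + 0.06376 × 144.93683 + 0.18717 × 145.92195 + 0.25268 × 146.93147 + 0.19683 × 147.92173
= 43.119170 + 9.241172 + 27.312211 + 37.126644 + 29.115434 = 145.914631 Da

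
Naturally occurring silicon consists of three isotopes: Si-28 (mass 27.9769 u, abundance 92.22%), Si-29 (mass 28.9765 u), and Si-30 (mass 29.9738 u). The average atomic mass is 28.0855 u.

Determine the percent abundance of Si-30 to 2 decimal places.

The remaining 7.78% is split between Si-29 (fraction x) and Si-30 (fraction 0.0778 − x).
Substituting: 28.9765x + 29.9738(0.0778 − x) = 2.28520282
(28.9765 − 29.9738)x = -0.04675882  ⇒  x = 0.04689, y = 0.03091
Si-29: 4.69%, Si-30: 3.09%.

3.09%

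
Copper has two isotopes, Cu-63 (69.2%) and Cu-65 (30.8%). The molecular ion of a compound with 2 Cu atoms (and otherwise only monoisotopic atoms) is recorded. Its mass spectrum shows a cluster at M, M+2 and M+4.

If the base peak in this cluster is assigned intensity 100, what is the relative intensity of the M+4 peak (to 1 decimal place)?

19.8

Binomial terms of (0.692 + 0.308)^2: M 0.4789, M+2 0.4263, M+4 0.0949 → M is the base peak.
P(M) = C(2,0) × 0.692^2 × 0.308^0 = 1 × 0.478864 × 1.0000 = 0.478864 (base)
P(M+4) = C(2,2) × 0.692^0 × 0.308^2 = 1 × 1.0000 × 0.094864 = 0.094864
Relative intensity = 0.094864 / 0.478864 × 100 = 19.8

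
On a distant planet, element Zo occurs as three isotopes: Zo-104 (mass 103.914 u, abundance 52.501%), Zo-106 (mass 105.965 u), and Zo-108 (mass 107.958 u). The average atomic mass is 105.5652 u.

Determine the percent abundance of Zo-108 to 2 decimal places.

33.97%

Let x and y be the fractions of Zo-106 and Zo-108. Then x + y = 1 − 0.52501 = 0.47499 and 105.965x + 107.958y = 105.5652 − 0.52501×103.914 = 51.00931086.
Substituting: 105.965x + 107.958(0.47499 − x) = 51.00931086
(105.965 − 107.958)x = -0.26965956  ⇒  x = 0.13530, y = 0.33969
Zo-106: 13.53%, Zo-108: 33.97%.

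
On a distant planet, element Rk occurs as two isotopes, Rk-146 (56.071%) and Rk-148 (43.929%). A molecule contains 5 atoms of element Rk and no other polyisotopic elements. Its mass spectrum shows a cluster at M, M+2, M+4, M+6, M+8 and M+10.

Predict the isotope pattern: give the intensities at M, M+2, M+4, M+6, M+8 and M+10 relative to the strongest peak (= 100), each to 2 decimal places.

Expanding (0.56071 + 0.43929)^5:
P(M) = 0.56071^5 = 0.055423
P(M+2) = 5 × 0.56071^4 × 0.43929^1 = 0.217107
P(M+4) = 10 × 0.56071^3 × 0.43929^2 = 0.340187
P(M+6) = 10 × 0.56071^2 × 0.43929^3 = 0.266520
P(M+8) = 5 × 0.56071^1 × 0.43929^4 = 0.104403
P(M+10) = 0.43929^5 = 0.016359
The M+4 peak is largest (0.340187); scaling to 100 gives 16.29 : 63.82 : 100.00 : 78.35 : 30.69 : 4.81.

16.29 : 63.82 : 100.00 : 78.35 : 30.69 : 4.81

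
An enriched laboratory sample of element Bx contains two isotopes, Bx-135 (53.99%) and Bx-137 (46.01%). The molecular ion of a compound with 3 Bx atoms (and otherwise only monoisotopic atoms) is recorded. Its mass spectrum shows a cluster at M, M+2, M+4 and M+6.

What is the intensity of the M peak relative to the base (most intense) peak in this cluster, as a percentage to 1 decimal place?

Binomial terms of (0.5399 + 0.4601)^3: M 0.1574, M+2 0.4023, M+4 0.3429, M+6 0.0974 → M+2 is the base peak.
P(M+2) = C(3,1) × 0.5399^2 × 0.4601^1 = 3 × 0.29149201 × 0.4601 = 0.402346 (base)
P(M) = C(3,0) × 0.5399^3 × 0.4601^0 = 1 × 0.15737654 × 1.0000 = 0.157377
Relative intensity = 0.157377 / 0.402346 × 100 = 39.1

39.1%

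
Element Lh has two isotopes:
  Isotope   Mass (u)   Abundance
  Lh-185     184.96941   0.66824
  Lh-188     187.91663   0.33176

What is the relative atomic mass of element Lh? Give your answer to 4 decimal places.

Average mass = Σ (abundance × isotope mass) = 0.66824 × 184.96941 + 0.33176 × 187.91663
= 123.603959 + 62.343221 = 185.947180 u

185.9472 u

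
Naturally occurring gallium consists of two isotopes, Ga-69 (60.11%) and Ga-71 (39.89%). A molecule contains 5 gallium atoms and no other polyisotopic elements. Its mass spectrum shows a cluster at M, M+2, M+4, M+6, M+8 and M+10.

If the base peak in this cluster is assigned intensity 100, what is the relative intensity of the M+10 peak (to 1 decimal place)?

Binomial terms of (0.6011 + 0.3989)^5: M 0.0785, M+2 0.2604, M+4 0.3456, M+6 0.2293, M+8 0.0761, M+10 0.0101 → M+4 is the base peak.
P(M+4) = C(5,2) × 0.6011^3 × 0.3989^2 = 10 × 0.21719018 × 0.15912121 = 0.345596 (base)
P(M+10) = C(5,5) × 0.6011^0 × 0.3989^5 = 1 × 1.0000 × 0.01009997 = 0.010100
Relative intensity = 0.010100 / 0.345596 × 100 = 2.9

2.9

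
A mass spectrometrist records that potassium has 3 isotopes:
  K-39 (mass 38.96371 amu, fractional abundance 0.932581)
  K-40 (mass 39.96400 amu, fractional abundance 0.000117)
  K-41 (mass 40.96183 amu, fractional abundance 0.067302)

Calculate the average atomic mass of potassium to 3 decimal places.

39.098 amu

Ar = Σ fᵢ·mᵢ = 0.932581 × 38.96371 + 0.000117 × 39.96400 + 0.067302 × 40.96183
= 36.336816 + 0.004676 + 2.756813 = 39.098305 amu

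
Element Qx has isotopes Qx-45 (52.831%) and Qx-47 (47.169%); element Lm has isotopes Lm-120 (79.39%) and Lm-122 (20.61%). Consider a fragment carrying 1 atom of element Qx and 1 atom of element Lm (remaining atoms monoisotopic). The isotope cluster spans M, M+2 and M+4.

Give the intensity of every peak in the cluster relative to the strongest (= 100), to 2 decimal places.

Element Qx pattern (n=1): 0.52831 : 0.47169
Element Lm pattern (n=1): 0.7939 : 0.2061
Convolve the two distributions (both contribute in 2-u steps):
  M: 0.52831×0.7939 = 0.419425
  M+2: 0.52831×0.2061 + 0.47169×0.7939 = 0.483359
  M+4: 0.47169×0.2061 = 0.097215
Scale to base peak (0.483359) = 100: 86.77 : 100.00 : 20.11

86.77 : 100.00 : 20.11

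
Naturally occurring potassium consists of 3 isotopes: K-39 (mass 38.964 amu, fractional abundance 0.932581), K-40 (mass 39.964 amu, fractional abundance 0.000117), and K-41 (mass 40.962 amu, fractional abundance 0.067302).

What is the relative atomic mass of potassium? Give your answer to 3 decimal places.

Weight each isotope mass by its fractional abundance: 0.932581 × 38.964 + 0.000117 × 39.964 + 0.067302 × 40.962
= 36.3371 + 0.0047 + 2.7568 = 39.0986 amu

39.099 amu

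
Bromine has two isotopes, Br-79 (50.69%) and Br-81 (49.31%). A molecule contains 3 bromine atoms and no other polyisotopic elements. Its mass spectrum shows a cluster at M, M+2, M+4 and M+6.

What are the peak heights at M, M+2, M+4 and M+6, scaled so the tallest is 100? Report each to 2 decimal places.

34.27 : 100.00 : 97.28 : 31.54

Each Br atom is independently Br-79 (p = 0.5069) or Br-81 (q = 0.4931); the cluster is the binomial expansion (p + q)^3.
P(M) = 0.5069^3 = 0.130247
P(M+2) = 3 × 0.5069^2 × 0.4931^1 = 0.380103
P(M+4) = 3 × 0.5069^1 × 0.4931^2 = 0.369755
P(M+6) = 0.4931^3 = 0.119896
The M+2 peak is largest (0.380103); scaling to 100 gives 34.27 : 100.00 : 97.28 : 31.54.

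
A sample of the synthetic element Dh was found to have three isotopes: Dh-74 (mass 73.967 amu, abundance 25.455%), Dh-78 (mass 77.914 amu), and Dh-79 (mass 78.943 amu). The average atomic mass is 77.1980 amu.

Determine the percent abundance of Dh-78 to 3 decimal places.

The remaining 74.545% is split between Dh-78 (fraction x) and Dh-79 (fraction 0.74545 − x).
Substituting: 77.914x + 78.943(0.74545 − x) = 58.36970015
(77.914 − 78.943)x = -0.4783592  ⇒  x = 0.46488, y = 0.28057
Dh-78: 46.488%, Dh-79: 28.057%.

46.488%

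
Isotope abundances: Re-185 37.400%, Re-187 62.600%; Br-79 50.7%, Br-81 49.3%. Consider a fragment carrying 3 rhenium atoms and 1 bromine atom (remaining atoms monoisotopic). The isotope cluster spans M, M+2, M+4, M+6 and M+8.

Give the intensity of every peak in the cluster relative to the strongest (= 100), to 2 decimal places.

Rhenium pattern (n=3): 0.05231362 : 0.26268713 : 0.43968487 : 0.24531438
Bromine pattern (n=1): 0.5070 : 0.4930
Convolve the two distributions (both contribute in 2-u steps):
  M: 0.05231362×0.5070 = 0.026523
  M+2: 0.05231362×0.4930 + 0.26268713×0.5070 = 0.158973
  M+4: 0.26268713×0.4930 + 0.43968487×0.5070 = 0.352425
  M+6: 0.43968487×0.4930 + 0.24531438×0.5070 = 0.341139
  M+8: 0.24531438×0.4930 = 0.120940
Scale to base peak (0.352425) = 100: 7.53 : 45.11 : 100.00 : 96.80 : 34.32

7.53 : 45.11 : 100.00 : 96.80 : 34.32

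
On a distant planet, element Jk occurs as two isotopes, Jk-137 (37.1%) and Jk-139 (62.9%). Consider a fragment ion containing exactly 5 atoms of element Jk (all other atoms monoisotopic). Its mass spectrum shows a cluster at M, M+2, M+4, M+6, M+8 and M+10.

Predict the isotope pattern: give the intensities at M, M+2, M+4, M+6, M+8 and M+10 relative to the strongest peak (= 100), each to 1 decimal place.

Expanding (0.371 + 0.629)^5:
P(M) = 0.371^5 = 0.007029
P(M+2) = 5 × 0.371^4 × 0.629^1 = 0.059582
P(M+4) = 10 × 0.371^3 × 0.629^2 = 0.202033
P(M+6) = 10 × 0.371^2 × 0.629^3 = 0.342531
P(M+8) = 5 × 0.371^1 × 0.629^4 = 0.290366
P(M+10) = 0.629^5 = 0.098459
The M+6 peak is largest (0.342531); scaling to 100 gives 2.1 : 17.4 : 59.0 : 100.0 : 84.8 : 28.7.

2.1 : 17.4 : 59.0 : 100.0 : 84.8 : 28.7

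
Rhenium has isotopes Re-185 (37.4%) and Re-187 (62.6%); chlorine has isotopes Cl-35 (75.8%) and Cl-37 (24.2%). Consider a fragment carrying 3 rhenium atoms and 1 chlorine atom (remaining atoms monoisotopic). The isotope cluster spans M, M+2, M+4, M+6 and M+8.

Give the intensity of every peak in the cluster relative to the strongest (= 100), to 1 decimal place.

10.0 : 53.4 : 100.0 : 73.7 : 15.0

Rhenium pattern (n=3): 0.05231362 : 0.26268713 : 0.43968487 : 0.24531438
Chlorine pattern (n=1): 0.7580 : 0.2420
Convolve the two distributions (both contribute in 2-u steps):
  M: 0.05231362×0.7580 = 0.039654
  M+2: 0.05231362×0.2420 + 0.26268713×0.7580 = 0.211777
  M+4: 0.26268713×0.2420 + 0.43968487×0.7580 = 0.396851
  M+6: 0.43968487×0.2420 + 0.24531438×0.7580 = 0.292352
  M+8: 0.24531438×0.2420 = 0.059366
Scale to base peak (0.396851) = 100: 10.0 : 53.4 : 100.0 : 73.7 : 15.0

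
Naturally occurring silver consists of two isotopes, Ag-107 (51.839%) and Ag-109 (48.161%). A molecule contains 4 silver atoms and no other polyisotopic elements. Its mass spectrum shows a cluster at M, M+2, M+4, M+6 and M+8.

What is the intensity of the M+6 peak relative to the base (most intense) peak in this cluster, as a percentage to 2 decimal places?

61.94%

(0.51839 + 0.48161)^4 gives M 0.0722, M+2 0.2684, M+4 0.3740, M+6 0.2316, M+8 0.0538; the largest is M+4.
P(M+4) = C(4,2) × 0.51839^2 × 0.48161^2 = 6 × 0.26872819 × 0.23194819 = 0.373986 (base)
P(M+6) = C(4,3) × 0.51839^1 × 0.48161^3 = 4 × 0.51839 × 0.11170857 = 0.231634
Relative intensity = 0.231634 / 0.373986 × 100 = 61.94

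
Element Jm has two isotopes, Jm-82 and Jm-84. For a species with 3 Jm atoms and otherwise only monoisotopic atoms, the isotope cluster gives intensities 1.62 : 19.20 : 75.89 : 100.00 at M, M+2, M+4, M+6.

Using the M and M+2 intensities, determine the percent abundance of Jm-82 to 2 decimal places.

Let p = fractional abundance of Jm-82. I(M+2)/I(M) = [C(3,1)·p^2·(1−p)] / p^3 = 3·(1−p)/p = 19.20/1.62 = 11.8519
(1−p)/p = 11.8519/3 = 3.9506  ⇒  p = 1/(1 + 3.9506) = 0.2020
Jm-82: 20.20%, Jm-84: 79.80%.

20.20%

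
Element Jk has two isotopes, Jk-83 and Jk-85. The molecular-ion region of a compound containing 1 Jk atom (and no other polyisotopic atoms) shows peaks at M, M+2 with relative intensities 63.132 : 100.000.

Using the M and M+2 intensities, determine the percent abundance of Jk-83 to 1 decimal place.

38.7%

Write p for the Jk-83 fraction. I(M+2)/I(M) = [C(1,1)·p^0·(1−p)] / p^1 = 1·(1−p)/p = 100.000/63.132 = 1.5840
(1−p)/p = 1.5840/1 = 1.5840  ⇒  p = 1/(1 + 1.5840) = 0.3870
Jk-83: 38.7%, Jk-85: 61.3%.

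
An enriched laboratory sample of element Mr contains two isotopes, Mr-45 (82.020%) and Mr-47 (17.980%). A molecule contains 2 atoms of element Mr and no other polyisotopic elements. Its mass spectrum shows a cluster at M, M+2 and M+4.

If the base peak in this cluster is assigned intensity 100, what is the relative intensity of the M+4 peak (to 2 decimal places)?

Term probabilities: M 0.6727, M+2 0.2949, M+4 0.0323. Base peak = M.
P(M) = C(2,0) × 0.82020^2 × 0.17980^0 = 1 × 0.67272804 × 1.0000 = 0.672728 (base)
P(M+4) = C(2,2) × 0.82020^0 × 0.17980^2 = 1 × 1.0000 × 0.03232804 = 0.032328
Relative intensity = 0.032328 / 0.672728 × 100 = 4.81

4.81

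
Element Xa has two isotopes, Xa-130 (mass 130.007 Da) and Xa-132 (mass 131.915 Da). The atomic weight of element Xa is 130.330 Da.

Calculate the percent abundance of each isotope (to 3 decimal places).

With x = fraction of Xa-130 (so Xa-132 is 1 − x):
130.007·x + 131.915·(1 − x) = 130.330
(130.007 − 131.915)·x = 130.330 − 131.915
x = -1.585 / -1.908 = 0.83071 → 83.071% Xa-130, 16.929% Xa-132.

Xa-130: 83.071%, Xa-132: 16.929%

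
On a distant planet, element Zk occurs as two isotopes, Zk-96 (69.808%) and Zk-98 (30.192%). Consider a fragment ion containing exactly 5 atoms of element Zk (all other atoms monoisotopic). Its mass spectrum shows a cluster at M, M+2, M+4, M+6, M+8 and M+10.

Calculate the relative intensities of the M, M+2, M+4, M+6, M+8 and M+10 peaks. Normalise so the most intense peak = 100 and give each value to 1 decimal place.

46.2 : 100.0 : 86.5 : 37.4 : 8.1 : 0.7

The 5 Zk atoms are independent, so intensities follow the terms of (0.69808 + 0.30192)^5.
P(M) = 0.69808^5 = 0.165778
P(M+2) = 5 × 0.69808^4 × 0.30192^1 = 0.358495
P(M+4) = 10 × 0.69808^3 × 0.30192^2 = 0.310098
P(M+6) = 10 × 0.69808^2 × 0.30192^3 = 0.134118
P(M+8) = 5 × 0.69808^1 × 0.30192^4 = 0.029003
P(M+10) = 0.30192^5 = 0.002509
The M+2 peak is largest (0.358495); scaling to 100 gives 46.2 : 100.0 : 86.5 : 37.4 : 8.1 : 0.7.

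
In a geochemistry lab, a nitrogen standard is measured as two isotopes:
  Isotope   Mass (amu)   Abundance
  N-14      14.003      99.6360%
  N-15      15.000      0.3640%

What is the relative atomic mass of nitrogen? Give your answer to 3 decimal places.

14.007 amu

Weight each isotope mass by its fractional abundance: 0.996360 × 14.003 + 0.003640 × 15.000
= 13.9520 + 0.0546 = 14.0066 amu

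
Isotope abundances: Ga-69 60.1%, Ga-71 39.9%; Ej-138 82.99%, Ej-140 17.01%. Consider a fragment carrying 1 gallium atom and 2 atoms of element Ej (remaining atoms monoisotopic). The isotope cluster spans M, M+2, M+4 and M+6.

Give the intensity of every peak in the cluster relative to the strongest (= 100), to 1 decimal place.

Gallium pattern (n=1): 0.6010 : 0.3990
Element Ej pattern (n=2): 0.68873401 : 0.28233198 : 0.02893401
Convolve the two distributions (both contribute in 2-u steps):
  M: 0.6010×0.68873401 = 0.413929
  M+2: 0.6010×0.28233198 + 0.3990×0.68873401 = 0.444486
  M+4: 0.6010×0.02893401 + 0.3990×0.28233198 = 0.130040
  M+6: 0.3990×0.02893401 = 0.011545
Scale to base peak (0.444486) = 100: 93.1 : 100.0 : 29.3 : 2.6

93.1 : 100.0 : 29.3 : 2.6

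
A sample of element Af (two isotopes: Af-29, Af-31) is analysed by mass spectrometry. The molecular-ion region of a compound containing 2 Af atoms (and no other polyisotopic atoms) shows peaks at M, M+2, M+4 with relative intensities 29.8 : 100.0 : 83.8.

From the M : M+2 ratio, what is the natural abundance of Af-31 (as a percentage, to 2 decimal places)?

62.66%

If p is the fraction of Af that is Af-29, then I(M+2)/I(M) = [C(2,1)·p^1·(1−p)] / p^2 = 2·(1−p)/p = 100.0/29.8 = 3.3557
(1−p)/p = 3.3557/2 = 1.6779  ⇒  p = 1/(1 + 1.6779) = 0.3734
Af-29: 37.34%, Af-31: 62.66%.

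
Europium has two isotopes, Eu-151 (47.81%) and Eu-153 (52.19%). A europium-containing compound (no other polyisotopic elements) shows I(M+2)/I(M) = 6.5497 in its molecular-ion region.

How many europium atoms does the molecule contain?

The M+2/M ratio from n Eu atoms is n · q/p = n · 0.5219/0.4781.
n = 6.5497 × 0.4781/0.5219 = 6.00 ≈ 6

6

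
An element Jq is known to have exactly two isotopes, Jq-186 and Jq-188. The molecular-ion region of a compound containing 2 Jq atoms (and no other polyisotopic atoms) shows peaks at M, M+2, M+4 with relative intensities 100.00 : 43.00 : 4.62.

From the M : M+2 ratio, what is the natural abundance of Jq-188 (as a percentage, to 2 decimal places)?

17.70%

Write p for the Jq-186 fraction. I(M+2)/I(M) = [C(2,1)·p^1·(1−p)] / p^2 = 2·(1−p)/p = 43.00/100.00 = 0.4300
(1−p)/p = 0.4300/2 = 0.2150  ⇒  p = 1/(1 + 0.2150) = 0.8230
Jq-186: 82.30%, Jq-188: 17.70%.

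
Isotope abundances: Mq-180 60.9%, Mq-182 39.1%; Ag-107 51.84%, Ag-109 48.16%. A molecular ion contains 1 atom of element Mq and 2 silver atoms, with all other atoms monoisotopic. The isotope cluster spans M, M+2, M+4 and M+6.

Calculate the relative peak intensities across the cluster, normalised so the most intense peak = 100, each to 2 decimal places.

40.00 : 100.00 : 82.24 : 22.16

Element Mq pattern (n=1): 0.6090 : 0.3910
Silver pattern (n=2): 0.26873856 : 0.49932288 : 0.23193856
Convolve the two distributions (both contribute in 2-u steps):
  M: 0.6090×0.26873856 = 0.163662
  M+2: 0.6090×0.49932288 + 0.3910×0.26873856 = 0.409164
  M+4: 0.6090×0.23193856 + 0.3910×0.49932288 = 0.336486
  M+6: 0.3910×0.23193856 = 0.090688
Scale to base peak (0.409164) = 100: 40.00 : 100.00 : 82.24 : 22.16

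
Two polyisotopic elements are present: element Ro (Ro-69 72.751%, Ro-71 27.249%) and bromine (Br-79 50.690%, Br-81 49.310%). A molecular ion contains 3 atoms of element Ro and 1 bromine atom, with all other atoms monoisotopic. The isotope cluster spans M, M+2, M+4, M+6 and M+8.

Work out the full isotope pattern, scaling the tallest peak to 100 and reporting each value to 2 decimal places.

47.70 : 100.00 : 72.21 : 22.04 : 2.44

Element Ro pattern (n=3): 0.3850498 : 0.432663 : 0.1620546 : 0.0202326
Bromine pattern (n=1): 0.5069 : 0.4931
Convolve the two distributions (both contribute in 2-u steps):
  M: 0.3850498×0.5069 = 0.195182
  M+2: 0.3850498×0.4931 + 0.432663×0.5069 = 0.409185
  M+4: 0.432663×0.4931 + 0.1620546×0.5069 = 0.295492
  M+6: 0.1620546×0.4931 + 0.0202326×0.5069 = 0.090165
  M+8: 0.0202326×0.4931 = 0.009977
Scale to base peak (0.409185) = 100: 47.70 : 100.00 : 72.21 : 22.04 : 2.44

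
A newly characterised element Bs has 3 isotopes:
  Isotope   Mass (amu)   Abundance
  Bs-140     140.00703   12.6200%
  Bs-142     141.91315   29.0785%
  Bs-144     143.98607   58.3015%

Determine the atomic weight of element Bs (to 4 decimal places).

Ar = Σ fᵢ·mᵢ = 0.126200 × 140.00703 + 0.290785 × 141.91315 + 0.583015 × 143.98607
= 17.668887 + 41.266215 + 83.946039 = 142.881141 amu

142.8811 amu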